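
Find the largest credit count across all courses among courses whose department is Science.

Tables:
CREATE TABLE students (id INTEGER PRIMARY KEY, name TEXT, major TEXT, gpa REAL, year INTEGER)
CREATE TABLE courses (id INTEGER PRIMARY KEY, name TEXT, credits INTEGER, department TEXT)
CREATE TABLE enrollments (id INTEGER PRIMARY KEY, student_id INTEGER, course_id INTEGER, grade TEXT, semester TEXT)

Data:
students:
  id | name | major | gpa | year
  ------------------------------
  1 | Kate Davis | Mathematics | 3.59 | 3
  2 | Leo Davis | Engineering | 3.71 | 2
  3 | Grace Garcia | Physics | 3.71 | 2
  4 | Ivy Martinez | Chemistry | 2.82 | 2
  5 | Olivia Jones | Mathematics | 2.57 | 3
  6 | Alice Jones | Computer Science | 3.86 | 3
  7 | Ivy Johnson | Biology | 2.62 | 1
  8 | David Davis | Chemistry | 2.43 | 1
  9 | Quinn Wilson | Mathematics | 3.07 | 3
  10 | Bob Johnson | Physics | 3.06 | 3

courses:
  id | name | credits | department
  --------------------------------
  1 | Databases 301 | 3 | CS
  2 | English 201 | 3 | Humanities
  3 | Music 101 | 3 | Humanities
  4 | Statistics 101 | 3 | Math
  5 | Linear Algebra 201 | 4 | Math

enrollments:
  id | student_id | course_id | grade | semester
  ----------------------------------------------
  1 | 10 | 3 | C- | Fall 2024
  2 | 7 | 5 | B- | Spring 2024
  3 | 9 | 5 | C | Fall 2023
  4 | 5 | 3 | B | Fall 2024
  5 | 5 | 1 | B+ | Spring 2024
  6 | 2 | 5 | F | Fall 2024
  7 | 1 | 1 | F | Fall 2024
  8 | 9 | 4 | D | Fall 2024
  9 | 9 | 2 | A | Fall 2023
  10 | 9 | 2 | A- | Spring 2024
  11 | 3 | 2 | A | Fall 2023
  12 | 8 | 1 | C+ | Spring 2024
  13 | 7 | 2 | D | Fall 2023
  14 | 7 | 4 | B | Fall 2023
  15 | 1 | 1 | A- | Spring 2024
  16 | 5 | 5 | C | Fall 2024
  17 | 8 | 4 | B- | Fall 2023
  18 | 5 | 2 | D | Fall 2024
SELECT MAX(credits) FROM courses WHERE department = 'Science'

Execution result:
NULL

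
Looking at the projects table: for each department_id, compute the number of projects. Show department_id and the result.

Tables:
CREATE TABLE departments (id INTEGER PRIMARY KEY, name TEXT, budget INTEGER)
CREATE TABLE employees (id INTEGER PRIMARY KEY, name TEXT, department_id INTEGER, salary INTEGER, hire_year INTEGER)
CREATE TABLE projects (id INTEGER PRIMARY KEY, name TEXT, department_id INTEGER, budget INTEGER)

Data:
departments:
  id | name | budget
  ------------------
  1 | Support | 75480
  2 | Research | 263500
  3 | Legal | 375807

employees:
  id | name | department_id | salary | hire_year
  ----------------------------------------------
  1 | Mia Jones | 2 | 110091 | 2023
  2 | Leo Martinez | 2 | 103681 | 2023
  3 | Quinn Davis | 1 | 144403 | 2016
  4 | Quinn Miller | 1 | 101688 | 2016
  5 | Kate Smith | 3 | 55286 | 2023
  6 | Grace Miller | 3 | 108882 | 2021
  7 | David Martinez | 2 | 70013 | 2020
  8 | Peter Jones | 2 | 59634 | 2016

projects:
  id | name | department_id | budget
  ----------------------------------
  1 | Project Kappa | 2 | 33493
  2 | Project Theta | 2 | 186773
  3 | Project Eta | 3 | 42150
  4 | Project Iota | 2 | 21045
SELECT department_id, COUNT(*) AS n FROM projects GROUP BY department_id

Execution result:
department_id | n
2 | 3
3 | 1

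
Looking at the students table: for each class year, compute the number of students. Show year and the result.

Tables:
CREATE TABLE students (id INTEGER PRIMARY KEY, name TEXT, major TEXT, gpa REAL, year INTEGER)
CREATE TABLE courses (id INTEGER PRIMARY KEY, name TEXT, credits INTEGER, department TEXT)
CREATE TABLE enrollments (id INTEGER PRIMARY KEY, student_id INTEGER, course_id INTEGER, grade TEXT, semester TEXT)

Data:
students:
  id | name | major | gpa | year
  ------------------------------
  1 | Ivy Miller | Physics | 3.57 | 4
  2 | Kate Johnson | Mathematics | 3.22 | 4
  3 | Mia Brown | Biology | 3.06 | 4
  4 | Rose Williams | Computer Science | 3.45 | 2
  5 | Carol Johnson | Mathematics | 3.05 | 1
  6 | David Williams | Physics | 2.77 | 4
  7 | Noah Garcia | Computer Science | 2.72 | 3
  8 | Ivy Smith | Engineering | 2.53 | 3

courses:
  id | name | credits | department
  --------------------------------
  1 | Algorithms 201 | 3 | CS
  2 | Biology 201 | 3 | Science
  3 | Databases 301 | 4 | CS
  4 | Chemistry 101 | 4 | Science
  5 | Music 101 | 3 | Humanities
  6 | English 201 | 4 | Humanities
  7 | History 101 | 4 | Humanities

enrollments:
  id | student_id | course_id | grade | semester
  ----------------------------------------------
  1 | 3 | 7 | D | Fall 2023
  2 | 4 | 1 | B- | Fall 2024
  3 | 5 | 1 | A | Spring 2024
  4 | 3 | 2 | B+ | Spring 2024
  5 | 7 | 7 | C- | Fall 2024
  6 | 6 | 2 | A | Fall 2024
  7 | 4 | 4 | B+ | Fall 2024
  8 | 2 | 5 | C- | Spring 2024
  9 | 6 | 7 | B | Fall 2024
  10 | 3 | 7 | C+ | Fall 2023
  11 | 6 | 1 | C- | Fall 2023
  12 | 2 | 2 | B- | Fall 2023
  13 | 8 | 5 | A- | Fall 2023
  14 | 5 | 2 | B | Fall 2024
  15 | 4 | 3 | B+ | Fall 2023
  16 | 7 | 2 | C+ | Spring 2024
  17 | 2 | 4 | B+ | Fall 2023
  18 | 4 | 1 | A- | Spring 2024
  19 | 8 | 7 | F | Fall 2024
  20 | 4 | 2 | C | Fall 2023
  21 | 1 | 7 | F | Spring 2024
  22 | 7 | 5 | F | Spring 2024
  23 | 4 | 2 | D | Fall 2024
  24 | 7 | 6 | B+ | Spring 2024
SELECT year, COUNT(*) AS n FROM students GROUP BY year

Execution result:
year | n
1 | 1
2 | 1
3 | 2
4 | 4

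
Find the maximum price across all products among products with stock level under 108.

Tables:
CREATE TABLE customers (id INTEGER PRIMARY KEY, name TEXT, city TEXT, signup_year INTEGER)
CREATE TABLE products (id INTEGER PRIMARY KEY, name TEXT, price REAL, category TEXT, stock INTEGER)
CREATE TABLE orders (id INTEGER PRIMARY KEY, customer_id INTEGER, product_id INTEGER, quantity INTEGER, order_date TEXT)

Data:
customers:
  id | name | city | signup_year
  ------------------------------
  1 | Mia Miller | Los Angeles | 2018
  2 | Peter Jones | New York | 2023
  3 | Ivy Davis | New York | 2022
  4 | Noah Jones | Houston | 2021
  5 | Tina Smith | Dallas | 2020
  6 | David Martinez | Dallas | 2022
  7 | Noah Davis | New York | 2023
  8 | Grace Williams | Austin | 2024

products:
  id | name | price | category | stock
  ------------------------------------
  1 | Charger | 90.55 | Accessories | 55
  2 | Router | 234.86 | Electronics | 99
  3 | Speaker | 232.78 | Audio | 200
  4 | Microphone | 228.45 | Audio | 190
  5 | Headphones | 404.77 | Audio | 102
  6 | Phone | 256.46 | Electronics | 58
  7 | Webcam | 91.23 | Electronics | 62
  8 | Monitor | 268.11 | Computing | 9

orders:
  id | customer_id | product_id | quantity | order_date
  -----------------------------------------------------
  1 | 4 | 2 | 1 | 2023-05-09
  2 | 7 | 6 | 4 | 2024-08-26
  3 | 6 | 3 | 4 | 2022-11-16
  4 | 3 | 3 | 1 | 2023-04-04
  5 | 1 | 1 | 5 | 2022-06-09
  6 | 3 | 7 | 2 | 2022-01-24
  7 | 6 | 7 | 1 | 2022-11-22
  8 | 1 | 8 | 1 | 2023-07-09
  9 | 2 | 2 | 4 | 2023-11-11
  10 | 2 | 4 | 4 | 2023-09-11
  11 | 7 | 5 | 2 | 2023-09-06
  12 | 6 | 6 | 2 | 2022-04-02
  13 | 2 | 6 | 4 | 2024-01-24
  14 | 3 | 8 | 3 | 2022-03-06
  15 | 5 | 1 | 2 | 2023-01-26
SELECT MAX(price) FROM products WHERE stock < 108

Execution result:
404.77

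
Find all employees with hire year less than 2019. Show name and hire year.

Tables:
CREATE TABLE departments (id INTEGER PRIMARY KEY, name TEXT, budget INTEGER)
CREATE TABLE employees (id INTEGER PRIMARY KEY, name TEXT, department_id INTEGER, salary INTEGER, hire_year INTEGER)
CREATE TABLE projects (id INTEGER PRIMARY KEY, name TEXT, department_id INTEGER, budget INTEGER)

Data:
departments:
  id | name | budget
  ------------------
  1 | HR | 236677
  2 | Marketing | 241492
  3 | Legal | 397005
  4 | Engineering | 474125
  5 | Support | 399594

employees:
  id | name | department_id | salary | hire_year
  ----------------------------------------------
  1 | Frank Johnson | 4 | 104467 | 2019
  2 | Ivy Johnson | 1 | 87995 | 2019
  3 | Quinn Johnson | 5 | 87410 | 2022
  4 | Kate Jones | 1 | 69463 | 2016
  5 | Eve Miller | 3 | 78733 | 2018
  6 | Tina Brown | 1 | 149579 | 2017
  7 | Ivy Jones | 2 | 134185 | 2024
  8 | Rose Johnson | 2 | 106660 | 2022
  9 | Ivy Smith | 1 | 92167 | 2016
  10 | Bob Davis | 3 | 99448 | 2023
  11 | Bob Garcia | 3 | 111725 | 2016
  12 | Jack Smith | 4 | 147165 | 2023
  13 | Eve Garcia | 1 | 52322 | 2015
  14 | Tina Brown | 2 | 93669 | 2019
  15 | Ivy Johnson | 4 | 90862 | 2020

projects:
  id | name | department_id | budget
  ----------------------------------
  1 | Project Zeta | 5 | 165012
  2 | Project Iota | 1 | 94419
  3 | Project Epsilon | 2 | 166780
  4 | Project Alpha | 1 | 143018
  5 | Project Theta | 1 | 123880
SELECT name, hire_year FROM employees WHERE hire_year < 2019

Execution result:
name | hire_year
Kate Jones | 2016
Eve Miller | 2018
Tina Brown | 2017
Ivy Smith | 2016
Bob Garcia | 2016
Eve Garcia | 2015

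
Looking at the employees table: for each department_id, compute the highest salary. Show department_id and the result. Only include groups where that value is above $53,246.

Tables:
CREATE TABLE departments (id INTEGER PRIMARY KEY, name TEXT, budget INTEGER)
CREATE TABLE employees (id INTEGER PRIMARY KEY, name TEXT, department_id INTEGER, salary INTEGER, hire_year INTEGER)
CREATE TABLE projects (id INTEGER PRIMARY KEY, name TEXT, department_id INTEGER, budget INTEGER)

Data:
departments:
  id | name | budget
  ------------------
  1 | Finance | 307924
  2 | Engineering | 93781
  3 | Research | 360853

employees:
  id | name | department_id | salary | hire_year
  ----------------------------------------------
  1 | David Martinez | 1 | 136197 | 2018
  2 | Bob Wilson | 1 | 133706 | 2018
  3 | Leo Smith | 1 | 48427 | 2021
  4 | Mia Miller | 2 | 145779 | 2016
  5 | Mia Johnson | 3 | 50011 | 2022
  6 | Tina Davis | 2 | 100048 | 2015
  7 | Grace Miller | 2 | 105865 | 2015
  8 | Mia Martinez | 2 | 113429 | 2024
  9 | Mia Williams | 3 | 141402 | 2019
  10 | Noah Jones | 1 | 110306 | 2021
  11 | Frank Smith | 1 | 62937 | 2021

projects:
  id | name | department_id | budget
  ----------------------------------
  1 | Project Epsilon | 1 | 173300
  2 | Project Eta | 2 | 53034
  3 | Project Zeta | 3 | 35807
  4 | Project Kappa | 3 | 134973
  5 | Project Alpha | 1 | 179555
SELECT department_id, MAX(salary) AS max_salary FROM employees GROUP BY department_id HAVING MAX(salary) > 53246

Execution result:
department_id | max_salary
1 | 136197
2 | 145779
3 | 141402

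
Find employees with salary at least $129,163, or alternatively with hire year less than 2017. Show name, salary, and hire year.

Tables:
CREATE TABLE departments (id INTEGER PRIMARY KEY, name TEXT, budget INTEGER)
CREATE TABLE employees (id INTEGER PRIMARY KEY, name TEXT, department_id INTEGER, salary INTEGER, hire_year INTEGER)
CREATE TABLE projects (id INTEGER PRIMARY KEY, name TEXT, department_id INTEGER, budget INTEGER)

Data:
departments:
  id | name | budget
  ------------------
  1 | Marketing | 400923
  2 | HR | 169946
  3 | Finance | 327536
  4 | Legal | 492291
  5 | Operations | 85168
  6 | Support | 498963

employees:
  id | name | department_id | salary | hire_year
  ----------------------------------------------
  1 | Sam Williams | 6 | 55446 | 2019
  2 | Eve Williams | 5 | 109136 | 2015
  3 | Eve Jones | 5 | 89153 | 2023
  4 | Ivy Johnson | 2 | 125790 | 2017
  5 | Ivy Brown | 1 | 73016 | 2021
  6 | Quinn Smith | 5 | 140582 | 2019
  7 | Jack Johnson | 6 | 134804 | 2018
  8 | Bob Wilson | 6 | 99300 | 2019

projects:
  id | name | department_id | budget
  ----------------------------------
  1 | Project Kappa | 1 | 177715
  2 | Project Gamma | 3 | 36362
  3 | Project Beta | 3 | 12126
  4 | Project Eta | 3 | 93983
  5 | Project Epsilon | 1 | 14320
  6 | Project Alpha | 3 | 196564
SELECT name, salary, hire_year FROM employees WHERE salary >= 129163 OR hire_year < 2017

Execution result:
name | salary | hire_year
Eve Williams | 109136 | 2015
Quinn Smith | 140582 | 2019
Jack Johnson | 134804 | 2018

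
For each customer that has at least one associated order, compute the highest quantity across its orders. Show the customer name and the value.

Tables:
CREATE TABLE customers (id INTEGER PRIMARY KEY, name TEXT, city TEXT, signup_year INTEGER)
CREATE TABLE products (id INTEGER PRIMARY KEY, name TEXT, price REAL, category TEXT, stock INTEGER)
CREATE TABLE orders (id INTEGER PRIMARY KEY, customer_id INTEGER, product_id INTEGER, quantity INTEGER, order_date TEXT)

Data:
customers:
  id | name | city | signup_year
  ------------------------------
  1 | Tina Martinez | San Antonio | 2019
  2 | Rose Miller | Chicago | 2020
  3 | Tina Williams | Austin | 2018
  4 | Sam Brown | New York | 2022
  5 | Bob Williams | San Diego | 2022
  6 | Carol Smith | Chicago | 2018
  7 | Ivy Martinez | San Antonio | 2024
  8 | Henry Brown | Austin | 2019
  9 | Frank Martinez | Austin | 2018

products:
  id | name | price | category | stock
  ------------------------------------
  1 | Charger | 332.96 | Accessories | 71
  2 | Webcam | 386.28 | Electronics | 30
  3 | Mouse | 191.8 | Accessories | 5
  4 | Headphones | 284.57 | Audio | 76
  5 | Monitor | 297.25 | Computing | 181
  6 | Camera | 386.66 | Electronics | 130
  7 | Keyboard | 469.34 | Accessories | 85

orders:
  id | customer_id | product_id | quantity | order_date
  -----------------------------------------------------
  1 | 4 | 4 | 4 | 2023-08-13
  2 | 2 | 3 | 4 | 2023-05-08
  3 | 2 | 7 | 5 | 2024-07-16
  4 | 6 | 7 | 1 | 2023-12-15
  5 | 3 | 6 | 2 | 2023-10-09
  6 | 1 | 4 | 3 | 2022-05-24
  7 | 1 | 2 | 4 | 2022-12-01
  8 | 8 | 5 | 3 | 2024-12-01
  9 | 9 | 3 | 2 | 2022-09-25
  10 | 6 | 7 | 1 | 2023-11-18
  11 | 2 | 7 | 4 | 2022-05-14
SELECT p.name, MAX(c.quantity) AS max_quantity FROM orders c JOIN customers p ON c.customer_id = p.id GROUP BY p.id, p.name

Execution result:
name | max_quantity
Tina Martinez | 4
Rose Miller | 5
Tina Williams | 2
Sam Brown | 4
Carol Smith | 1
Henry Brown | 3
Frank Martinez | 2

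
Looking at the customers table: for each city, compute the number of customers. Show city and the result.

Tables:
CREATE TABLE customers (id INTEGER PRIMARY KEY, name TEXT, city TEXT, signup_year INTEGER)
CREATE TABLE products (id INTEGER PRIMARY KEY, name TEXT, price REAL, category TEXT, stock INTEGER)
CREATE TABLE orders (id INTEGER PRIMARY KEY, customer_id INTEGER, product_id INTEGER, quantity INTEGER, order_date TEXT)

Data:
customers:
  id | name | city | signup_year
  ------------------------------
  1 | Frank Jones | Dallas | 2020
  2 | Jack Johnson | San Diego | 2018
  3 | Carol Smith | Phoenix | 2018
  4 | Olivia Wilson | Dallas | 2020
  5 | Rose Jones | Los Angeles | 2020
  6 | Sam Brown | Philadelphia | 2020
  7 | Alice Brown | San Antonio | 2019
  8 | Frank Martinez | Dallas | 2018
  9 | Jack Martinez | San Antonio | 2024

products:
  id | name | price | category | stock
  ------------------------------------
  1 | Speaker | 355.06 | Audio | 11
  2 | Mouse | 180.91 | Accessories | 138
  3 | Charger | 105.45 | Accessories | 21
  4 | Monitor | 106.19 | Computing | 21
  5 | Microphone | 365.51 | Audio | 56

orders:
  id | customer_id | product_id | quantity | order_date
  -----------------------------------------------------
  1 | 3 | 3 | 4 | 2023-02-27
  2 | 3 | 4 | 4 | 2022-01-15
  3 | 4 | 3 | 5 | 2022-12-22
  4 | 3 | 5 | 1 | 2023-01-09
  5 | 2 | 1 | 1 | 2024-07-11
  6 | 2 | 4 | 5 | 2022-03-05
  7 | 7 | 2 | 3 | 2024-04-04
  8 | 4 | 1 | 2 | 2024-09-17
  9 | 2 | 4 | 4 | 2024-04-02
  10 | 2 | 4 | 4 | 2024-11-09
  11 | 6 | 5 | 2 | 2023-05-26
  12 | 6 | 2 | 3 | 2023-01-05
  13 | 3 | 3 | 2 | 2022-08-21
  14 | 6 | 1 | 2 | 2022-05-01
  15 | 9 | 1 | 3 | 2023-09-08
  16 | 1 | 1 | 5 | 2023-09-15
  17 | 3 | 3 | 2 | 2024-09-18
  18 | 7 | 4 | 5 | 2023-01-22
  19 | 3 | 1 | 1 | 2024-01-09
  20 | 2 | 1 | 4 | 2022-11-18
SELECT city, COUNT(*) AS n FROM customers GROUP BY city

Execution result:
city | n
Dallas | 3
Los Angeles | 1
Philadelphia | 1
Phoenix | 1
San Antonio | 2
San Diego | 1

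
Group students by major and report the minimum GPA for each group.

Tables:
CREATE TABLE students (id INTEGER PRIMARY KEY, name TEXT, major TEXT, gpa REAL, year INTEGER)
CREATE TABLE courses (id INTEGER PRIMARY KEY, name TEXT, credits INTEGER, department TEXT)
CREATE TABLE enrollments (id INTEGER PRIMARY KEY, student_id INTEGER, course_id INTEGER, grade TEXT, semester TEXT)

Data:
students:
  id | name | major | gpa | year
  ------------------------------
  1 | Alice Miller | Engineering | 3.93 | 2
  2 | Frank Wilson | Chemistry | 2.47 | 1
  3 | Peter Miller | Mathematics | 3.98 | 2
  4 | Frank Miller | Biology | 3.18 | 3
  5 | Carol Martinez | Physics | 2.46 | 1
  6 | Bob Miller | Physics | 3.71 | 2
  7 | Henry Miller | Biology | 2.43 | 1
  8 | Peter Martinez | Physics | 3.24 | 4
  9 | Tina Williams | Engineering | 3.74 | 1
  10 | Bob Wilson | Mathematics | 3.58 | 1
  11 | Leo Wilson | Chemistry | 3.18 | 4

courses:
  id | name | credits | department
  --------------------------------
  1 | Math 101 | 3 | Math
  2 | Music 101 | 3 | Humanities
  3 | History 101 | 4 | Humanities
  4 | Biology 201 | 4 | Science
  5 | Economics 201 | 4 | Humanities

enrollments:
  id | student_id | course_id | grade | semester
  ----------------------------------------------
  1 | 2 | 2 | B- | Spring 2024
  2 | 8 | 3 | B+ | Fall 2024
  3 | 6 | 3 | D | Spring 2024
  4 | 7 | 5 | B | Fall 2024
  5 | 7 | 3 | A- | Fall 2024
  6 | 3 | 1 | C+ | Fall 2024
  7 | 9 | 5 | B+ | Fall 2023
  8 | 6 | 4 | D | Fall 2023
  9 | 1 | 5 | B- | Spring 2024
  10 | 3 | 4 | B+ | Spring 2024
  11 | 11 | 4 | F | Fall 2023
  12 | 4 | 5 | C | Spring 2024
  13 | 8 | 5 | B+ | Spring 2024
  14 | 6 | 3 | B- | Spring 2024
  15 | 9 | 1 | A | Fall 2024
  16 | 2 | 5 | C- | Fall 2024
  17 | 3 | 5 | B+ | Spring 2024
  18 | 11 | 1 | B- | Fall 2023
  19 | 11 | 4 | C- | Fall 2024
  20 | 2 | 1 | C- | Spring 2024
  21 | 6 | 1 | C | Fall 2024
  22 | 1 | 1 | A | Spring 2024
SELECT major, MIN(gpa) AS min_gpa FROM students GROUP BY major

Execution result:
major | min_gpa
Biology | 2.43
Chemistry | 2.47
Engineering | 3.74
Mathematics | 3.58
Physics | 2.46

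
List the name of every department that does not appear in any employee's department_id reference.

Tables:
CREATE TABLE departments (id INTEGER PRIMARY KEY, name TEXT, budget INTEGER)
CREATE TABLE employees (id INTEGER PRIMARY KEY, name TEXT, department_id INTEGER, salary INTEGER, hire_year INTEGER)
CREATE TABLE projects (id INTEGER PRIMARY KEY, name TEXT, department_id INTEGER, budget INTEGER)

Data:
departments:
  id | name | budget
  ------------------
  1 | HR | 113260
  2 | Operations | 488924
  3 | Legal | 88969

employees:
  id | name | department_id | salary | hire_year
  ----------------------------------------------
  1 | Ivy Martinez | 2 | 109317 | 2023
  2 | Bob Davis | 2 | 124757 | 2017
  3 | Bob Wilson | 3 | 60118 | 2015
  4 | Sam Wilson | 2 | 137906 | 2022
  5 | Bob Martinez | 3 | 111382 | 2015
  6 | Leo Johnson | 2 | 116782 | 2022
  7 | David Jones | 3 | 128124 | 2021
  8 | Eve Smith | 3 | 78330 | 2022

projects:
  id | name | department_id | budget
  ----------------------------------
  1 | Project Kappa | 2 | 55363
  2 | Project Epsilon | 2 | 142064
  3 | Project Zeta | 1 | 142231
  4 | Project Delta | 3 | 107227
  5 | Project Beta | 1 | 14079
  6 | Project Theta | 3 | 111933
SELECT p.name FROM departments p LEFT JOIN employees c ON c.department_id = p.id WHERE c.id IS NULL

Execution result:
HR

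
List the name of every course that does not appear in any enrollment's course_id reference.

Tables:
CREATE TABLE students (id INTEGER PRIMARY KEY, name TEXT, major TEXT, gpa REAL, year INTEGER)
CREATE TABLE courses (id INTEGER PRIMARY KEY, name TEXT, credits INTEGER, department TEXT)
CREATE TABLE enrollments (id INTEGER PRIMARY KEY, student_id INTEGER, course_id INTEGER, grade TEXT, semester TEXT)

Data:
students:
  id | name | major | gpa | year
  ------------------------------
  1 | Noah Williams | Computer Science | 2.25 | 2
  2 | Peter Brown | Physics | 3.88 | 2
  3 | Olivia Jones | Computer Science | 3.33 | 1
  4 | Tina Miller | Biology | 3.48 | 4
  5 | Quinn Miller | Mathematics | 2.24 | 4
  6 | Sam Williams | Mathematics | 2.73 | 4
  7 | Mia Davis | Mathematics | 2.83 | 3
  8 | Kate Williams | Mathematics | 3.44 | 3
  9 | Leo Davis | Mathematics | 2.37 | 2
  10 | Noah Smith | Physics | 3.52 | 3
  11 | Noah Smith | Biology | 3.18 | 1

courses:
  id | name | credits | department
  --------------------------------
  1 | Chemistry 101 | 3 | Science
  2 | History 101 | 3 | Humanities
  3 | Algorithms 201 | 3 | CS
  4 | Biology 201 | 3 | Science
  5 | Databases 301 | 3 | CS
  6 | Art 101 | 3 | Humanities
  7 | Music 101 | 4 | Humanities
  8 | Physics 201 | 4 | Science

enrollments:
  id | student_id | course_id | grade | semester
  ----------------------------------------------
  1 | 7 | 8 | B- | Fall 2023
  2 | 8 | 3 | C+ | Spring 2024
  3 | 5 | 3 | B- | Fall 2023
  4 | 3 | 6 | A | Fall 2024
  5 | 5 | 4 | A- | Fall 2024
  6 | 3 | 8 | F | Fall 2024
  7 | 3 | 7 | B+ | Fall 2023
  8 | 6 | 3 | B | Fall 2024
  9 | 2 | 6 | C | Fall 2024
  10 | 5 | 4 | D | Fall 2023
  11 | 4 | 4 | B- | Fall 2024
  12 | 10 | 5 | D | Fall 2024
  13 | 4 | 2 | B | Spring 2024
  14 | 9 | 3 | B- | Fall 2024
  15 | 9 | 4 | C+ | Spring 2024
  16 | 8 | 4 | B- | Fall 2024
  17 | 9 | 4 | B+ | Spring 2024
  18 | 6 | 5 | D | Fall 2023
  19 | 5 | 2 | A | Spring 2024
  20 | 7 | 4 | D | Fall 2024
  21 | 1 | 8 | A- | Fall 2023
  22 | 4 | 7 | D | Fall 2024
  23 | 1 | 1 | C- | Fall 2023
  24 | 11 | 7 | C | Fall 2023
SELECT p.name FROM courses p LEFT JOIN enrollments c ON c.course_id = p.id WHERE c.id IS NULL

Execution result:
(no rows)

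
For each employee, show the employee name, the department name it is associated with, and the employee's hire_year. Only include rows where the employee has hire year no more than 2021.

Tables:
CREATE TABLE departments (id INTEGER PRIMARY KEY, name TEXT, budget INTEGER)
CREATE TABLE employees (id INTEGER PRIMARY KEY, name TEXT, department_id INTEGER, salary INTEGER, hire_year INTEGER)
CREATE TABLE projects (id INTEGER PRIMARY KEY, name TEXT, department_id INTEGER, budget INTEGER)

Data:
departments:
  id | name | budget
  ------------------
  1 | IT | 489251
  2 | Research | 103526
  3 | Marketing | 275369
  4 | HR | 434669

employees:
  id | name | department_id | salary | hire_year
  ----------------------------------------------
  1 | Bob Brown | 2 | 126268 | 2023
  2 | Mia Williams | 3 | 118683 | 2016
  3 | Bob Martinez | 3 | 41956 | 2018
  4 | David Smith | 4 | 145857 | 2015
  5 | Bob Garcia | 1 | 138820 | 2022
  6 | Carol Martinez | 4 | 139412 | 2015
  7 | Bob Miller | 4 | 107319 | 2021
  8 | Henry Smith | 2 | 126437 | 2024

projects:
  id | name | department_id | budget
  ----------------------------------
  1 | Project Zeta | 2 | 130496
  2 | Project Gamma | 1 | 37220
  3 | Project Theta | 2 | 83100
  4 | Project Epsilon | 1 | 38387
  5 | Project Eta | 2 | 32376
SELECT c.name, p.name AS department, c.hire_year FROM employees c JOIN departments p ON c.department_id = p.id WHERE c.hire_year <= 2021

Execution result:
name | department | hire_year
Mia Williams | Marketing | 2016
Bob Martinez | Marketing | 2018
David Smith | HR | 2015
Carol Martinez | HR | 2015
Bob Miller | HR | 2021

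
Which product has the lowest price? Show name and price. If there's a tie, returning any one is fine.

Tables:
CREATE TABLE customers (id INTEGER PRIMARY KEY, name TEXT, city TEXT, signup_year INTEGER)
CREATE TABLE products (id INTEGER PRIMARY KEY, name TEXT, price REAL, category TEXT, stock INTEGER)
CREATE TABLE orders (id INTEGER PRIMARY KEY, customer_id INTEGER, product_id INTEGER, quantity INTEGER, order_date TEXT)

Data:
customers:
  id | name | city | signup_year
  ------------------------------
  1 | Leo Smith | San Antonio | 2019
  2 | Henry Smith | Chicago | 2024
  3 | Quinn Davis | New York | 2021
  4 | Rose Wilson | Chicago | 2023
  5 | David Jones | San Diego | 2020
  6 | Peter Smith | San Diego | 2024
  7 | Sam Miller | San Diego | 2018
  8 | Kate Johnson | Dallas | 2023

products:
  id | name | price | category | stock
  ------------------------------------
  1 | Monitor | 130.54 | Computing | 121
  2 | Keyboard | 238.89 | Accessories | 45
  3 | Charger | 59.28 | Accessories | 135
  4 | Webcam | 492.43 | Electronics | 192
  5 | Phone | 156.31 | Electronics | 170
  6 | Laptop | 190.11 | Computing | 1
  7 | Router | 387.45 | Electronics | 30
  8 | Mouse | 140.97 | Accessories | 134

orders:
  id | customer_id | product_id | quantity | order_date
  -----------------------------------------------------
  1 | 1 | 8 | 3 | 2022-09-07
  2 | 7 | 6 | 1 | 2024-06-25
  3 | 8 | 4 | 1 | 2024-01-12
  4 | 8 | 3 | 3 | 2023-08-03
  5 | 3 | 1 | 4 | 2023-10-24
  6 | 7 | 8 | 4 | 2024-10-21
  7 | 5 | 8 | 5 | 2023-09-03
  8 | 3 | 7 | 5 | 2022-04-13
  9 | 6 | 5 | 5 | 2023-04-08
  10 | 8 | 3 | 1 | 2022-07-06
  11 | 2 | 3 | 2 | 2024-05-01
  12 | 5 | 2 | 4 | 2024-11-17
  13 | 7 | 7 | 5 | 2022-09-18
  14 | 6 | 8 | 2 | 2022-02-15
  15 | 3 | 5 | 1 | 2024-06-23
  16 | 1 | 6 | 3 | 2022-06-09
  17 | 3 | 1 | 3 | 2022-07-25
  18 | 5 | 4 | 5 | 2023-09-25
SELECT name, price FROM products ORDER BY price ASC LIMIT 1

Execution result:
name | price
Charger | 59.28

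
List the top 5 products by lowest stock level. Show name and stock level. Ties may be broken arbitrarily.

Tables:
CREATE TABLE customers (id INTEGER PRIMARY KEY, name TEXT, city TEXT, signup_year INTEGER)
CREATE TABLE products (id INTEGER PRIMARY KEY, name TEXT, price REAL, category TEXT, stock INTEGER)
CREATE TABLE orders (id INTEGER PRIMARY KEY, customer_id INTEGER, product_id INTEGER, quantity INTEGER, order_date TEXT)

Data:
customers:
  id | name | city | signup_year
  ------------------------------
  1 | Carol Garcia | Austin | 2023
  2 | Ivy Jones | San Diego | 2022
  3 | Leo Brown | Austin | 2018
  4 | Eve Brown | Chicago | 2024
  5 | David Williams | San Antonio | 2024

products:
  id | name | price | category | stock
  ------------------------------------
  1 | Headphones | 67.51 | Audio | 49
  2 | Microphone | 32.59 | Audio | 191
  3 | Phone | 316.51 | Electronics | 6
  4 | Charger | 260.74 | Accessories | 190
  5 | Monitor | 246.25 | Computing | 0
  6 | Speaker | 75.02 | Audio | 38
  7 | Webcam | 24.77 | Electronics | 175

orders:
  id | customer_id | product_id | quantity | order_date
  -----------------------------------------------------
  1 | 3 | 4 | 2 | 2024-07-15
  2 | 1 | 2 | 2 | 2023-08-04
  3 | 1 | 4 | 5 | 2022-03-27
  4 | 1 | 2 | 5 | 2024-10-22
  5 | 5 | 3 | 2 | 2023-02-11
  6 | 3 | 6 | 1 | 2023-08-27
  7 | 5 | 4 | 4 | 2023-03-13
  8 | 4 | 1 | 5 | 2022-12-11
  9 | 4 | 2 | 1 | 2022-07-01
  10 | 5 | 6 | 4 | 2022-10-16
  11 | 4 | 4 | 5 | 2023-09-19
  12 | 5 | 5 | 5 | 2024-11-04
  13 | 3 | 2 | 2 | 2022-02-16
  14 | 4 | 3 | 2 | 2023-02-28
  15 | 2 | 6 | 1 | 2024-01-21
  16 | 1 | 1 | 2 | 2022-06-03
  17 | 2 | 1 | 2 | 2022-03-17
SELECT name, stock FROM products ORDER BY stock ASC LIMIT 5

Execution result:
name | stock
Monitor | 0
Phone | 6
Speaker | 38
Headphones | 49
Webcam | 175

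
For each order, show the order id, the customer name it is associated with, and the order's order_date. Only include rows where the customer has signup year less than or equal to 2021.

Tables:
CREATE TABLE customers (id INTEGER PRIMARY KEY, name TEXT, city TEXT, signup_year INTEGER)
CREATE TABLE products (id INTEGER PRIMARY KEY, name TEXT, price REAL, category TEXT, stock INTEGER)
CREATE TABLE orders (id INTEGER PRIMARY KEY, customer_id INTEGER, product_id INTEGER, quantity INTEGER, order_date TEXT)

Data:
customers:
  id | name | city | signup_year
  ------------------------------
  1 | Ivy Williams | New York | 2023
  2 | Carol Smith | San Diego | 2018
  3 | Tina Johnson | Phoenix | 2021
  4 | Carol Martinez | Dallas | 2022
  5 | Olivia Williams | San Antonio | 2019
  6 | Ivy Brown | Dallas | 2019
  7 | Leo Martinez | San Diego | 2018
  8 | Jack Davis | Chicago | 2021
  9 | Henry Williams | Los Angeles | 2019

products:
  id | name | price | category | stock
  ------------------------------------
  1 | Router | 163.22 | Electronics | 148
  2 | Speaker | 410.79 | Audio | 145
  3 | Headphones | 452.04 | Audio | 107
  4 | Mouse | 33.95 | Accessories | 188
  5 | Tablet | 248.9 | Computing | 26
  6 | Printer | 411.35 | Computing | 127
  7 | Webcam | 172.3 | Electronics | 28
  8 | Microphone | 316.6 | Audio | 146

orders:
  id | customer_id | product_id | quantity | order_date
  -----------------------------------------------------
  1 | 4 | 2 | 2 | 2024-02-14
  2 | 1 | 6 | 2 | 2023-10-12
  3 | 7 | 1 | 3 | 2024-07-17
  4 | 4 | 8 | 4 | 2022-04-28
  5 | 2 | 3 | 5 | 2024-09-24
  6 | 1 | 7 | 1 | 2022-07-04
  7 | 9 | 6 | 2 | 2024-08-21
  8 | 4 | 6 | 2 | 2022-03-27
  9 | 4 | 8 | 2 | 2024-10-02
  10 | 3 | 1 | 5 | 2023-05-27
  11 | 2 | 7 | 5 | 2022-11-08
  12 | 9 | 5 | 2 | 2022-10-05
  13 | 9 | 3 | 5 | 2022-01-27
SELECT c.id, p.name AS customer, c.order_date FROM orders c JOIN customers p ON c.customer_id = p.id WHERE p.signup_year <= 2021

Execution result:
id | customer | order_date
3 | Leo Martinez | 2024-07-17
5 | Carol Smith | 2024-09-24
7 | Henry Williams | 2024-08-21
10 | Tina Johnson | 2023-05-27
11 | Carol Smith | 2022-11-08
12 | Henry Williams | 2022-10-05
13 | Henry Williams | 2022-01-27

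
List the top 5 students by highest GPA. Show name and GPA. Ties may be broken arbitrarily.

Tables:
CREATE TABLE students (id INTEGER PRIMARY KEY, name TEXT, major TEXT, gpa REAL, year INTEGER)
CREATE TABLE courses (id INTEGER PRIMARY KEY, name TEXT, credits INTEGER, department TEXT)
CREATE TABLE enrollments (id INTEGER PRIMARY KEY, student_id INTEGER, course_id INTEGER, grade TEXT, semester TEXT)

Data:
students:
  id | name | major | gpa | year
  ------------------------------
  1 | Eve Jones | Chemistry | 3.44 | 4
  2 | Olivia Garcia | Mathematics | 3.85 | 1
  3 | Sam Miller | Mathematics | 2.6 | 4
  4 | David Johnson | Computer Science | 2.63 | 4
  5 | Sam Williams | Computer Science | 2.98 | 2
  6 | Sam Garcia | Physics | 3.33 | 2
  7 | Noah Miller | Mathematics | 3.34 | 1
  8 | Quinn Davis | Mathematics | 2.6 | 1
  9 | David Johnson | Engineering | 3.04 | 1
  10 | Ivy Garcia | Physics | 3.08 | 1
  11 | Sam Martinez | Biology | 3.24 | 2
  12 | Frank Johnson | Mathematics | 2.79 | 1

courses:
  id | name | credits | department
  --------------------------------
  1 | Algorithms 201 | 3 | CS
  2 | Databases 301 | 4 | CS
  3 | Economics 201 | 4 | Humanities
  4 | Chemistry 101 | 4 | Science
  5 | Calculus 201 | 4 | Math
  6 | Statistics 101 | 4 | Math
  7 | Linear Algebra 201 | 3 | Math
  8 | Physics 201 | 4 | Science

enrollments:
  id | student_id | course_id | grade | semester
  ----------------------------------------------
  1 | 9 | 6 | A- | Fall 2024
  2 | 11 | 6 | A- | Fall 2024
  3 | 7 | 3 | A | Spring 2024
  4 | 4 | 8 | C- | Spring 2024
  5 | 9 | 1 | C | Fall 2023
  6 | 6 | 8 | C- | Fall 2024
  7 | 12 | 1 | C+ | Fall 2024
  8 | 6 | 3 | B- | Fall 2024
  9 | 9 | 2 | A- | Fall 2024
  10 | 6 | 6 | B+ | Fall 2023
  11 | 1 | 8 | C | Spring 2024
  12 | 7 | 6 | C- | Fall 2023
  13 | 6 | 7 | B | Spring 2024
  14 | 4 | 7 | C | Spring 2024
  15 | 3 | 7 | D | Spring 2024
SELECT name, gpa FROM students ORDER BY gpa DESC LIMIT 5

Execution result:
name | gpa
Olivia Garcia | 3.85
Eve Jones | 3.44
Noah Miller | 3.34
Sam Garcia | 3.33
Sam Martinez | 3.24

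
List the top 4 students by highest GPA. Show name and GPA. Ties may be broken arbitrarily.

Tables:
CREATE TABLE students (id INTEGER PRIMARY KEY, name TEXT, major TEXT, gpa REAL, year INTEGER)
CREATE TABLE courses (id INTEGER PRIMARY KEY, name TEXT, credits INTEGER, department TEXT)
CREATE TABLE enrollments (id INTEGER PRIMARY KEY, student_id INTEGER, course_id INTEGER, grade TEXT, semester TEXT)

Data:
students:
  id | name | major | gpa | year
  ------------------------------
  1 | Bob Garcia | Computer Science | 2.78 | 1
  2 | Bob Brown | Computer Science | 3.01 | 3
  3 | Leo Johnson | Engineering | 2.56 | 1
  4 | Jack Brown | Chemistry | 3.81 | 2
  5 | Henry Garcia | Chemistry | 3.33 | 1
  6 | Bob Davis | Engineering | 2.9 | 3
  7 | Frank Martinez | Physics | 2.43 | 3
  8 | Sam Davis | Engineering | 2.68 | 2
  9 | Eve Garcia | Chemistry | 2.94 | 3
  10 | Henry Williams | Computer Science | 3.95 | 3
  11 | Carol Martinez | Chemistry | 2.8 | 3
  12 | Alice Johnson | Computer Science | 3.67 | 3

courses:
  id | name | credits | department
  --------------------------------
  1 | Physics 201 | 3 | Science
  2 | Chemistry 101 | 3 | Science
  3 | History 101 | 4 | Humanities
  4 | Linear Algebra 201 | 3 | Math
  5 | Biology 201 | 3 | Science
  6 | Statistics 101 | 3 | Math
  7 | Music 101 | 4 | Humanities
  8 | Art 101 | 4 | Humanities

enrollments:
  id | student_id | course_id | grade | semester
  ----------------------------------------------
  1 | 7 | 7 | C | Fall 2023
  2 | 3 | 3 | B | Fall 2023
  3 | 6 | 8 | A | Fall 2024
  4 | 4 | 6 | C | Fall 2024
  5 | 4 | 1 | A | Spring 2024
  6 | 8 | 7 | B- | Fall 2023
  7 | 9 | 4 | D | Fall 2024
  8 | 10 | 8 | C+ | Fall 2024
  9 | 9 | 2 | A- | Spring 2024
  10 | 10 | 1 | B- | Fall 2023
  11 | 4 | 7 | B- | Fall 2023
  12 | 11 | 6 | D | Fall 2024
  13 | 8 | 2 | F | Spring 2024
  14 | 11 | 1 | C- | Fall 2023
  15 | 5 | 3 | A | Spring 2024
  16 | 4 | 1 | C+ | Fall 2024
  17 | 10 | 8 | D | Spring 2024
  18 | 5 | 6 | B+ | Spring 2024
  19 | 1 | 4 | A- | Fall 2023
SELECT name, gpa FROM students ORDER BY gpa DESC LIMIT 4

Execution result:
name | gpa
Henry Williams | 3.95
Jack Brown | 3.81
Alice Johnson | 3.67
Henry Garcia | 3.33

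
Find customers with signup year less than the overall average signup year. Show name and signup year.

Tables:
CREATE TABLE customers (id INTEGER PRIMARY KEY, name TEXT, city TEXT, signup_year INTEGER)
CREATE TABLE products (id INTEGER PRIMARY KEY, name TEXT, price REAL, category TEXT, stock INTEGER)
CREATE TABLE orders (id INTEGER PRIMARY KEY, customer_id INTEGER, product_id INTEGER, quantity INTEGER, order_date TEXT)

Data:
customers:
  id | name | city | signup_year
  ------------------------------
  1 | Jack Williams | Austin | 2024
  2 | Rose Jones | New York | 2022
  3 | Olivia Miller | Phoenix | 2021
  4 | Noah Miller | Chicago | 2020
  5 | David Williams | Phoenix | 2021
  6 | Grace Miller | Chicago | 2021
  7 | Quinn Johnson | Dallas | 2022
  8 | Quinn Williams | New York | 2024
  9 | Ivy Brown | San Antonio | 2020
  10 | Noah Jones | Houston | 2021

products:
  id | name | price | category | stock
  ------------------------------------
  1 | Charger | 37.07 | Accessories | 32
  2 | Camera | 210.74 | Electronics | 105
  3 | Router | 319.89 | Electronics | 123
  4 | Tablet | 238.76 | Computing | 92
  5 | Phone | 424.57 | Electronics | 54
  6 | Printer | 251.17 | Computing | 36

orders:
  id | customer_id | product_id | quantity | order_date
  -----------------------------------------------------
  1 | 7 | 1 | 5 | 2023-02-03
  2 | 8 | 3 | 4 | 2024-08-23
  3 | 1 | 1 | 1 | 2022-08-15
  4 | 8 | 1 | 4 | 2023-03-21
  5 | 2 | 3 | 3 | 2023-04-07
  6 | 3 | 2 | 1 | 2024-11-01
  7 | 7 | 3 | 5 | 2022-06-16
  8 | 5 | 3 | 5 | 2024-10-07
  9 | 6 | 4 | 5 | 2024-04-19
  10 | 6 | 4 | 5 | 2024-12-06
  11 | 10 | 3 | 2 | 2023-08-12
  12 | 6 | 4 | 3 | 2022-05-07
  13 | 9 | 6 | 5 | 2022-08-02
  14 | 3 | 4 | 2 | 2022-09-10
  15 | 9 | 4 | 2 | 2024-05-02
SELECT name, signup_year FROM customers WHERE signup_year < (SELECT AVG(signup_year) FROM customers)

Execution result:
name | signup_year
Olivia Miller | 2021
Noah Miller | 2020
David Williams | 2021
Grace Miller | 2021
Ivy Brown | 2020
Noah Jones | 2021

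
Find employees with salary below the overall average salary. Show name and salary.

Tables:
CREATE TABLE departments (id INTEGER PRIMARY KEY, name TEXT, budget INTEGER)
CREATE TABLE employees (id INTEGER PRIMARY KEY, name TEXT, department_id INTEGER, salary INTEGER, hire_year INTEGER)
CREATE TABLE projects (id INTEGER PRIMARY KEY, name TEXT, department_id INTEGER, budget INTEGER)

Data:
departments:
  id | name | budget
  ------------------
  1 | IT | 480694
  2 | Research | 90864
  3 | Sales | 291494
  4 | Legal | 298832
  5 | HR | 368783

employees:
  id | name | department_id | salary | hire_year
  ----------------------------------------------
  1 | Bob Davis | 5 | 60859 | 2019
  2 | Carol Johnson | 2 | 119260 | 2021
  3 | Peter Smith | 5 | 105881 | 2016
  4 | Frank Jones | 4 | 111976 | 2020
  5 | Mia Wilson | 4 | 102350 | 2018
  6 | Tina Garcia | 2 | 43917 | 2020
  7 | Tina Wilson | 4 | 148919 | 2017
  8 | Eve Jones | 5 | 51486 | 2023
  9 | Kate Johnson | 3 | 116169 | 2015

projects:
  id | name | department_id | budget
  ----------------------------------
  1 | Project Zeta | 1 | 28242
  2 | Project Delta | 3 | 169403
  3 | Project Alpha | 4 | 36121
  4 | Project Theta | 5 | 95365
SELECT name, salary FROM employees WHERE salary < (SELECT AVG(salary) FROM employees)

Execution result:
name | salary
Bob Davis | 60859
Tina Garcia | 43917
Eve Jones | 51486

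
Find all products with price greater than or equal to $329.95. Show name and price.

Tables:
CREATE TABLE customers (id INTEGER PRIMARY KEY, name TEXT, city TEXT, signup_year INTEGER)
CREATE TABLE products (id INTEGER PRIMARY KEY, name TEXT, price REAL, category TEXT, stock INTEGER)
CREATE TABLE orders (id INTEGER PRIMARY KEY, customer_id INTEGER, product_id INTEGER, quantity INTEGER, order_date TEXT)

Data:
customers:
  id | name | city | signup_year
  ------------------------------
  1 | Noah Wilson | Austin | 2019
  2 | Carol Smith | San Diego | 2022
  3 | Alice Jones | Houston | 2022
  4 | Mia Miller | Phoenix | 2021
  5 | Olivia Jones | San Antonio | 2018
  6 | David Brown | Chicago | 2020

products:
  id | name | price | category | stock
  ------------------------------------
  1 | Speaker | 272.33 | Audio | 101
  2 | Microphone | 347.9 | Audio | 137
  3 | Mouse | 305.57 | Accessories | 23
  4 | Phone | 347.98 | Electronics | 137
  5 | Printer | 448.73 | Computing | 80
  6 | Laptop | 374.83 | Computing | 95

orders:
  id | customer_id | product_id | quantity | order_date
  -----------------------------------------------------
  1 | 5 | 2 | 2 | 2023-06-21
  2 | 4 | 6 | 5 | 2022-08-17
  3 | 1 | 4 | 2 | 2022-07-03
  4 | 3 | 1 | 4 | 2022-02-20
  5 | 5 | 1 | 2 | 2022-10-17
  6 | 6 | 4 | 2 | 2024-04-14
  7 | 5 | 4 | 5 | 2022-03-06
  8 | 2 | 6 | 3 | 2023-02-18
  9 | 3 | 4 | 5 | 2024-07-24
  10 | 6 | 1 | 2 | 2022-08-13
SELECT name, price FROM products WHERE price >= 329.95

Execution result:
name | price
Microphone | 347.90
Phone | 347.98
Printer | 448.73
Laptop | 374.83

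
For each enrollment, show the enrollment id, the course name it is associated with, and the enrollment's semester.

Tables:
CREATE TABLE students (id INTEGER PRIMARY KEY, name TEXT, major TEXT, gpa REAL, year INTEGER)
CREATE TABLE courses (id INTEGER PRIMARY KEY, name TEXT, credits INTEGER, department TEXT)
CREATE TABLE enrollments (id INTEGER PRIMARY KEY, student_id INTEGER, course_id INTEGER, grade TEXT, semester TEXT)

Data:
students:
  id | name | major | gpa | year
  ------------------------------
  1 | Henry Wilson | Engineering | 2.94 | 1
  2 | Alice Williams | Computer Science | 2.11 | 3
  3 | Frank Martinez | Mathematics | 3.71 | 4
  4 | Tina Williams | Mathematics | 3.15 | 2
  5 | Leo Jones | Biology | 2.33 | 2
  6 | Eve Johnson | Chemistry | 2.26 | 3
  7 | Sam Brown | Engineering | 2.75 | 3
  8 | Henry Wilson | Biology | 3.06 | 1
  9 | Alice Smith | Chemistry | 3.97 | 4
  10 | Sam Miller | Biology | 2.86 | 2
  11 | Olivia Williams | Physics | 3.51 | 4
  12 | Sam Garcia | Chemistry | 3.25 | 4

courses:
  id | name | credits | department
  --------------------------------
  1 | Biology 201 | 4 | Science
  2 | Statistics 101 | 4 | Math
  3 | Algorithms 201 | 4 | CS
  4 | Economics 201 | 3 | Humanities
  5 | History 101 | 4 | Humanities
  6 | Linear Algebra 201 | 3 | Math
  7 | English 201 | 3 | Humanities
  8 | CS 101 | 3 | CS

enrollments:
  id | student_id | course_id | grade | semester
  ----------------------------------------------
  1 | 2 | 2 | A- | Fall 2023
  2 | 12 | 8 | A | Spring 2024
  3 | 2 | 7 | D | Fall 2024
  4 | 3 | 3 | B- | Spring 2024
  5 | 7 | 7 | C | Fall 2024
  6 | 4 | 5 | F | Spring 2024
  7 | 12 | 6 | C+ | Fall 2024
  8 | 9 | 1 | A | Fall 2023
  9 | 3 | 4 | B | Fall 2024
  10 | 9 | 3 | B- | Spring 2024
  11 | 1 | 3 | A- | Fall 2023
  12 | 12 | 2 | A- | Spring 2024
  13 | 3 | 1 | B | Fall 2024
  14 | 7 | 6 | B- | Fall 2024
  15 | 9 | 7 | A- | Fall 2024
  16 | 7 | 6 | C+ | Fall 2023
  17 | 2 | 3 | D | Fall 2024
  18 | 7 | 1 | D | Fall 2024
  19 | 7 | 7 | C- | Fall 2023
SELECT c.id, p.name AS course, c.semester FROM enrollments c JOIN courses p ON c.course_id = p.id

Execution result:
id | course | semester
1 | Statistics 101 | Fall 2023
2 | CS 101 | Spring 2024
3 | English 201 | Fall 2024
4 | Algorithms 201 | Spring 2024
5 | English 201 | Fall 2024
6 | History 101 | Spring 2024
7 | Linear Algebra 201 | Fall 2024
8 | Biology 201 | Fall 2023
9 | Economics 201 | Fall 2024
10 | Algorithms 201 | Spring 2024
11 | Algorithms 201 | Fall 2023
12 | Statistics 101 | Spring 2024
13 | Biology 201 | Fall 2024
14 | Linear Algebra 201 | Fall 2024
15 | English 201 | Fall 2024
16 | Linear Algebra 201 | Fall 2023
17 | Algorithms 201 | Fall 2024
18 | Biology 201 | Fall 2024
19 | English 201 | Fall 2023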